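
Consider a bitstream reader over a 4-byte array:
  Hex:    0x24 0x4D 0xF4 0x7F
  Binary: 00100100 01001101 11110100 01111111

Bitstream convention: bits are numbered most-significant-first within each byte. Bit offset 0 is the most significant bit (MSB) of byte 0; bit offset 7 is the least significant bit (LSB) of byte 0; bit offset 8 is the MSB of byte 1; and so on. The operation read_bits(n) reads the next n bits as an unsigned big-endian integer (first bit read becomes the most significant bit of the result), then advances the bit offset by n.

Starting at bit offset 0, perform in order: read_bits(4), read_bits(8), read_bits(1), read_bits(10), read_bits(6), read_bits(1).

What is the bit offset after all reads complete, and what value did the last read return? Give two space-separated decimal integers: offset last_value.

Read 1: bits[0:4] width=4 -> value=2 (bin 0010); offset now 4 = byte 0 bit 4; 28 bits remain
Read 2: bits[4:12] width=8 -> value=68 (bin 01000100); offset now 12 = byte 1 bit 4; 20 bits remain
Read 3: bits[12:13] width=1 -> value=1 (bin 1); offset now 13 = byte 1 bit 5; 19 bits remain
Read 4: bits[13:23] width=10 -> value=762 (bin 1011111010); offset now 23 = byte 2 bit 7; 9 bits remain
Read 5: bits[23:29] width=6 -> value=15 (bin 001111); offset now 29 = byte 3 bit 5; 3 bits remain
Read 6: bits[29:30] width=1 -> value=1 (bin 1); offset now 30 = byte 3 bit 6; 2 bits remain

Answer: 30 1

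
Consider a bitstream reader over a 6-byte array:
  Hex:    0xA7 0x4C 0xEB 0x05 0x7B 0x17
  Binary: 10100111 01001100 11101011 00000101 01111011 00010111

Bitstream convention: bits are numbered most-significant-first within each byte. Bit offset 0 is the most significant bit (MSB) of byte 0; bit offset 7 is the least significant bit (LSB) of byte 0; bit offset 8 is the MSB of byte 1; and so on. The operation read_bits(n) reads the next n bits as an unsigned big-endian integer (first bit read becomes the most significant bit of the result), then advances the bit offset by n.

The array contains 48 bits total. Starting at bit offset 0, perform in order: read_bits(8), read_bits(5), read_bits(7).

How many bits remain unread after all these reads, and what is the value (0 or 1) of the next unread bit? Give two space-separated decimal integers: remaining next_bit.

Answer: 28 1

Derivation:
Read 1: bits[0:8] width=8 -> value=167 (bin 10100111); offset now 8 = byte 1 bit 0; 40 bits remain
Read 2: bits[8:13] width=5 -> value=9 (bin 01001); offset now 13 = byte 1 bit 5; 35 bits remain
Read 3: bits[13:20] width=7 -> value=78 (bin 1001110); offset now 20 = byte 2 bit 4; 28 bits remain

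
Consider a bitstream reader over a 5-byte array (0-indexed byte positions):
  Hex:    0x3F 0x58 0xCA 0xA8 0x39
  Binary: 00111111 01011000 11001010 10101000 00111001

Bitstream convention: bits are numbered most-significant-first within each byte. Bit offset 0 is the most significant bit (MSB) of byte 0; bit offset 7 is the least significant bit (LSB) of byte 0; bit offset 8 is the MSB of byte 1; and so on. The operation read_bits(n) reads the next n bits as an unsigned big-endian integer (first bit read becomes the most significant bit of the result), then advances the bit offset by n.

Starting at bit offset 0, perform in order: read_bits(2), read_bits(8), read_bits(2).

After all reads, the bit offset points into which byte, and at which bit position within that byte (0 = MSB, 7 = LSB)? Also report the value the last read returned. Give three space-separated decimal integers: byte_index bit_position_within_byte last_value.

Read 1: bits[0:2] width=2 -> value=0 (bin 00); offset now 2 = byte 0 bit 2; 38 bits remain
Read 2: bits[2:10] width=8 -> value=253 (bin 11111101); offset now 10 = byte 1 bit 2; 30 bits remain
Read 3: bits[10:12] width=2 -> value=1 (bin 01); offset now 12 = byte 1 bit 4; 28 bits remain

Answer: 1 4 1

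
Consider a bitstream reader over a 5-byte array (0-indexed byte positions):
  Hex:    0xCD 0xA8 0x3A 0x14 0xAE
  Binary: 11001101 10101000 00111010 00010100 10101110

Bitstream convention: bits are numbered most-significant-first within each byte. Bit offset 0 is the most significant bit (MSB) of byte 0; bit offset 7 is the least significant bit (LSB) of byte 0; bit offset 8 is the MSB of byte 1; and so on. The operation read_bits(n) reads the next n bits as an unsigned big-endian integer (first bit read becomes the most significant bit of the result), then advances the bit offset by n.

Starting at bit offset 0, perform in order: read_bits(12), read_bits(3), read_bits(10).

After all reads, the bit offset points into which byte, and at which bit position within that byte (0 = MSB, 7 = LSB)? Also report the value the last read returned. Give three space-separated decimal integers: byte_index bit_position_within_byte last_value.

Read 1: bits[0:12] width=12 -> value=3290 (bin 110011011010); offset now 12 = byte 1 bit 4; 28 bits remain
Read 2: bits[12:15] width=3 -> value=4 (bin 100); offset now 15 = byte 1 bit 7; 25 bits remain
Read 3: bits[15:25] width=10 -> value=116 (bin 0001110100); offset now 25 = byte 3 bit 1; 15 bits remain

Answer: 3 1 116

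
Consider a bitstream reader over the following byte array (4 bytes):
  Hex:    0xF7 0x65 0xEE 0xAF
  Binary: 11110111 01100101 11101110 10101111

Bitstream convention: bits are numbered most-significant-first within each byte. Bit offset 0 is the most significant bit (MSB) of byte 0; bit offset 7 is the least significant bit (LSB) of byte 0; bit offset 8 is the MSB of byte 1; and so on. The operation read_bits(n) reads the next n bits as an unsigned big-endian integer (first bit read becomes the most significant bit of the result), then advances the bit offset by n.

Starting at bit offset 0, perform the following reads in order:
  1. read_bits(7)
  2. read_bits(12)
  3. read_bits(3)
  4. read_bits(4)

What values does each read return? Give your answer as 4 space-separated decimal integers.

Read 1: bits[0:7] width=7 -> value=123 (bin 1111011); offset now 7 = byte 0 bit 7; 25 bits remain
Read 2: bits[7:19] width=12 -> value=2863 (bin 101100101111); offset now 19 = byte 2 bit 3; 13 bits remain
Read 3: bits[19:22] width=3 -> value=3 (bin 011); offset now 22 = byte 2 bit 6; 10 bits remain
Read 4: bits[22:26] width=4 -> value=10 (bin 1010); offset now 26 = byte 3 bit 2; 6 bits remain

Answer: 123 2863 3 10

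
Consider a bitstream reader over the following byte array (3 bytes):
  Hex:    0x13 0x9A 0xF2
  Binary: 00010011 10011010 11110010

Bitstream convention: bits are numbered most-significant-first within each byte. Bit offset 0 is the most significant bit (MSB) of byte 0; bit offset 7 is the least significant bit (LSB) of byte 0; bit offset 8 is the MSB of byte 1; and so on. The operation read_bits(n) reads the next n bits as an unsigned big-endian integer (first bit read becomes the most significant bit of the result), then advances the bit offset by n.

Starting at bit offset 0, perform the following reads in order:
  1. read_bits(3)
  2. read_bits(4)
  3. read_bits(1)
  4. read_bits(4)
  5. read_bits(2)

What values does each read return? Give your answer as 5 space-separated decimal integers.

Answer: 0 9 1 9 2

Derivation:
Read 1: bits[0:3] width=3 -> value=0 (bin 000); offset now 3 = byte 0 bit 3; 21 bits remain
Read 2: bits[3:7] width=4 -> value=9 (bin 1001); offset now 7 = byte 0 bit 7; 17 bits remain
Read 3: bits[7:8] width=1 -> value=1 (bin 1); offset now 8 = byte 1 bit 0; 16 bits remain
Read 4: bits[8:12] width=4 -> value=9 (bin 1001); offset now 12 = byte 1 bit 4; 12 bits remain
Read 5: bits[12:14] width=2 -> value=2 (bin 10); offset now 14 = byte 1 bit 6; 10 bits remain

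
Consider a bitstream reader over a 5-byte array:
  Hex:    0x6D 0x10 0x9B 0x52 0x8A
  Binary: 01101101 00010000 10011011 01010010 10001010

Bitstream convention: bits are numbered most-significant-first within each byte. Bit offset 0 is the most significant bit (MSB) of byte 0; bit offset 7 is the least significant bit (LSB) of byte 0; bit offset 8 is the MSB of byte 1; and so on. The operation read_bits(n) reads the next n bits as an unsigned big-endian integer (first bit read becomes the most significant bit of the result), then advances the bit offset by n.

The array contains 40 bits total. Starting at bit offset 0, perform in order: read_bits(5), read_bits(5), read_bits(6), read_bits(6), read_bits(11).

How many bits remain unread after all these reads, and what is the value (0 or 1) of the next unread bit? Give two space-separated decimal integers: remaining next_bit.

Read 1: bits[0:5] width=5 -> value=13 (bin 01101); offset now 5 = byte 0 bit 5; 35 bits remain
Read 2: bits[5:10] width=5 -> value=20 (bin 10100); offset now 10 = byte 1 bit 2; 30 bits remain
Read 3: bits[10:16] width=6 -> value=16 (bin 010000); offset now 16 = byte 2 bit 0; 24 bits remain
Read 4: bits[16:22] width=6 -> value=38 (bin 100110); offset now 22 = byte 2 bit 6; 18 bits remain
Read 5: bits[22:33] width=11 -> value=1701 (bin 11010100101); offset now 33 = byte 4 bit 1; 7 bits remain

Answer: 7 0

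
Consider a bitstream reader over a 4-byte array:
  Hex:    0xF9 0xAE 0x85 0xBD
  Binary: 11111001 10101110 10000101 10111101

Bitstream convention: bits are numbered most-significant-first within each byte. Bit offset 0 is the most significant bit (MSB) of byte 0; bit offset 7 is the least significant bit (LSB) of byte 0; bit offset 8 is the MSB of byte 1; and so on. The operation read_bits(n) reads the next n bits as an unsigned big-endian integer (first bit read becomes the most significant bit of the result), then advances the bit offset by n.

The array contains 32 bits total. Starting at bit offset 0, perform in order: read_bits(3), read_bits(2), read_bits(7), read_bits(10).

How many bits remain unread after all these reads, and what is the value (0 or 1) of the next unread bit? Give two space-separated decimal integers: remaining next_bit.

Read 1: bits[0:3] width=3 -> value=7 (bin 111); offset now 3 = byte 0 bit 3; 29 bits remain
Read 2: bits[3:5] width=2 -> value=3 (bin 11); offset now 5 = byte 0 bit 5; 27 bits remain
Read 3: bits[5:12] width=7 -> value=26 (bin 0011010); offset now 12 = byte 1 bit 4; 20 bits remain
Read 4: bits[12:22] width=10 -> value=929 (bin 1110100001); offset now 22 = byte 2 bit 6; 10 bits remain

Answer: 10 0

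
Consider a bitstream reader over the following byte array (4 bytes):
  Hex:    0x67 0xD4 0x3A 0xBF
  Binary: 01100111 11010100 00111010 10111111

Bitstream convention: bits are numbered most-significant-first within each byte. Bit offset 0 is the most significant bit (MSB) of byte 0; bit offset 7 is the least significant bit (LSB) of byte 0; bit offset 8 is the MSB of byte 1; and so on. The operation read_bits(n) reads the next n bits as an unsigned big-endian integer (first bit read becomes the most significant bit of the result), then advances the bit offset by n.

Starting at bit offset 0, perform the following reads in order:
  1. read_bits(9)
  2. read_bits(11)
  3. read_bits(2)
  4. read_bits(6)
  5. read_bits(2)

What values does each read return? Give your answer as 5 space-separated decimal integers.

Answer: 207 1347 2 43 3

Derivation:
Read 1: bits[0:9] width=9 -> value=207 (bin 011001111); offset now 9 = byte 1 bit 1; 23 bits remain
Read 2: bits[9:20] width=11 -> value=1347 (bin 10101000011); offset now 20 = byte 2 bit 4; 12 bits remain
Read 3: bits[20:22] width=2 -> value=2 (bin 10); offset now 22 = byte 2 bit 6; 10 bits remain
Read 4: bits[22:28] width=6 -> value=43 (bin 101011); offset now 28 = byte 3 bit 4; 4 bits remain
Read 5: bits[28:30] width=2 -> value=3 (bin 11); offset now 30 = byte 3 bit 6; 2 bits remain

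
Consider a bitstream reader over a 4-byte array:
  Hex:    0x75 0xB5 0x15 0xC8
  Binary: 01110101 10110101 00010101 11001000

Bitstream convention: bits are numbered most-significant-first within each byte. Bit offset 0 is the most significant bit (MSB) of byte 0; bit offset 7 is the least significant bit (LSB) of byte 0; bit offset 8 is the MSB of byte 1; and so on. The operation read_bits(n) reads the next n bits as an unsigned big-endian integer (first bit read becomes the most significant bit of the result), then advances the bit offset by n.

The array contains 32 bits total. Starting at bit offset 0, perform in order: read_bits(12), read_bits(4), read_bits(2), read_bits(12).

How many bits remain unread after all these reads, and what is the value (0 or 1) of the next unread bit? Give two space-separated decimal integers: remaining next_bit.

Answer: 2 0

Derivation:
Read 1: bits[0:12] width=12 -> value=1883 (bin 011101011011); offset now 12 = byte 1 bit 4; 20 bits remain
Read 2: bits[12:16] width=4 -> value=5 (bin 0101); offset now 16 = byte 2 bit 0; 16 bits remain
Read 3: bits[16:18] width=2 -> value=0 (bin 00); offset now 18 = byte 2 bit 2; 14 bits remain
Read 4: bits[18:30] width=12 -> value=1394 (bin 010101110010); offset now 30 = byte 3 bit 6; 2 bits remain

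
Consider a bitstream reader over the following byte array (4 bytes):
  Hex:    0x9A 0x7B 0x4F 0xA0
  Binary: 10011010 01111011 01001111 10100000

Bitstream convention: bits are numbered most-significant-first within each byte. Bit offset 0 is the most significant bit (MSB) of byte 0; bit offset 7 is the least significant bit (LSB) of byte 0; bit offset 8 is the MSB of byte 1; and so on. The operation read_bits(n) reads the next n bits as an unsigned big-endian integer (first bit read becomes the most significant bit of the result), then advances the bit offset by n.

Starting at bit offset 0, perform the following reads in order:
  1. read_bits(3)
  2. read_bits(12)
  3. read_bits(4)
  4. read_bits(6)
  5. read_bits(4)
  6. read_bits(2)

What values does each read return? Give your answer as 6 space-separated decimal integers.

Answer: 4 3389 10 31 4 0

Derivation:
Read 1: bits[0:3] width=3 -> value=4 (bin 100); offset now 3 = byte 0 bit 3; 29 bits remain
Read 2: bits[3:15] width=12 -> value=3389 (bin 110100111101); offset now 15 = byte 1 bit 7; 17 bits remain
Read 3: bits[15:19] width=4 -> value=10 (bin 1010); offset now 19 = byte 2 bit 3; 13 bits remain
Read 4: bits[19:25] width=6 -> value=31 (bin 011111); offset now 25 = byte 3 bit 1; 7 bits remain
Read 5: bits[25:29] width=4 -> value=4 (bin 0100); offset now 29 = byte 3 bit 5; 3 bits remain
Read 6: bits[29:31] width=2 -> value=0 (bin 00); offset now 31 = byte 3 bit 7; 1 bits remain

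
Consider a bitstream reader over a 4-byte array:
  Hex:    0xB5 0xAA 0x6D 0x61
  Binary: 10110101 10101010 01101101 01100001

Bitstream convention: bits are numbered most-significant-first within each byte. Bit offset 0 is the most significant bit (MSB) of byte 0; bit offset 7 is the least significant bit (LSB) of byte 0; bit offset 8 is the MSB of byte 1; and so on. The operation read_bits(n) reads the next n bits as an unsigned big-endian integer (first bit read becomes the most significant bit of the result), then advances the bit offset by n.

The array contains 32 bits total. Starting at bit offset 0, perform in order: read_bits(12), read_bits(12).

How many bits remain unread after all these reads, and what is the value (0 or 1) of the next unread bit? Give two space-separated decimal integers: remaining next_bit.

Read 1: bits[0:12] width=12 -> value=2906 (bin 101101011010); offset now 12 = byte 1 bit 4; 20 bits remain
Read 2: bits[12:24] width=12 -> value=2669 (bin 101001101101); offset now 24 = byte 3 bit 0; 8 bits remain

Answer: 8 0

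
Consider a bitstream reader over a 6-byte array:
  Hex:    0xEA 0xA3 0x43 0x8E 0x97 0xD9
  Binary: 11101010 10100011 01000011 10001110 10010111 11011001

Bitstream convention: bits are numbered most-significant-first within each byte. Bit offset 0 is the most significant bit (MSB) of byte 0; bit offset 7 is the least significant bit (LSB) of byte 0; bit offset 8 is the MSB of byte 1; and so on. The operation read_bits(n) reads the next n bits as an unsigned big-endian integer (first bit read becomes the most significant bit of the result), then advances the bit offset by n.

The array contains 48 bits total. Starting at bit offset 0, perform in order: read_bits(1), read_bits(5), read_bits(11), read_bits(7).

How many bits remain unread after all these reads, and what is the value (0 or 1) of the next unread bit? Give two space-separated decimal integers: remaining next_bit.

Read 1: bits[0:1] width=1 -> value=1 (bin 1); offset now 1 = byte 0 bit 1; 47 bits remain
Read 2: bits[1:6] width=5 -> value=26 (bin 11010); offset now 6 = byte 0 bit 6; 42 bits remain
Read 3: bits[6:17] width=11 -> value=1350 (bin 10101000110); offset now 17 = byte 2 bit 1; 31 bits remain
Read 4: bits[17:24] width=7 -> value=67 (bin 1000011); offset now 24 = byte 3 bit 0; 24 bits remain

Answer: 24 1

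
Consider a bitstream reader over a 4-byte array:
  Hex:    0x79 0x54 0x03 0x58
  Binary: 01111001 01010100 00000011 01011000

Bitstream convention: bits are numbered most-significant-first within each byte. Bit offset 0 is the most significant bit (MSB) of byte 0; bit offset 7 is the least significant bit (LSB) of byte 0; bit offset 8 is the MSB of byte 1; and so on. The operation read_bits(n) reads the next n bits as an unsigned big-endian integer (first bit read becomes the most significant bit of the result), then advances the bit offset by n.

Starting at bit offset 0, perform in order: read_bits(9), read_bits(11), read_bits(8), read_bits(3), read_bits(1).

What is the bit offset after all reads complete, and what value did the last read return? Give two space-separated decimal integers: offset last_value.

Answer: 32 0

Derivation:
Read 1: bits[0:9] width=9 -> value=242 (bin 011110010); offset now 9 = byte 1 bit 1; 23 bits remain
Read 2: bits[9:20] width=11 -> value=1344 (bin 10101000000); offset now 20 = byte 2 bit 4; 12 bits remain
Read 3: bits[20:28] width=8 -> value=53 (bin 00110101); offset now 28 = byte 3 bit 4; 4 bits remain
Read 4: bits[28:31] width=3 -> value=4 (bin 100); offset now 31 = byte 3 bit 7; 1 bits remain
Read 5: bits[31:32] width=1 -> value=0 (bin 0); offset now 32 = byte 4 bit 0; 0 bits remain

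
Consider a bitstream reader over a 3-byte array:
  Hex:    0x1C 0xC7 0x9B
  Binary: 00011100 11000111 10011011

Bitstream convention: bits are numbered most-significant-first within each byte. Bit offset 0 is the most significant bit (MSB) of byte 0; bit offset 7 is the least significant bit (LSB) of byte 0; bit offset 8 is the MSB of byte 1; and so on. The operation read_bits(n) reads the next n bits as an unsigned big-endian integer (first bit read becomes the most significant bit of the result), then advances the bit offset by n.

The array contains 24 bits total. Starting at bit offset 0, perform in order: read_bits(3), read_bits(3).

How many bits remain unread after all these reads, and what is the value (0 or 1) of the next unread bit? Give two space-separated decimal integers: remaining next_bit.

Answer: 18 0

Derivation:
Read 1: bits[0:3] width=3 -> value=0 (bin 000); offset now 3 = byte 0 bit 3; 21 bits remain
Read 2: bits[3:6] width=3 -> value=7 (bin 111); offset now 6 = byte 0 bit 6; 18 bits remain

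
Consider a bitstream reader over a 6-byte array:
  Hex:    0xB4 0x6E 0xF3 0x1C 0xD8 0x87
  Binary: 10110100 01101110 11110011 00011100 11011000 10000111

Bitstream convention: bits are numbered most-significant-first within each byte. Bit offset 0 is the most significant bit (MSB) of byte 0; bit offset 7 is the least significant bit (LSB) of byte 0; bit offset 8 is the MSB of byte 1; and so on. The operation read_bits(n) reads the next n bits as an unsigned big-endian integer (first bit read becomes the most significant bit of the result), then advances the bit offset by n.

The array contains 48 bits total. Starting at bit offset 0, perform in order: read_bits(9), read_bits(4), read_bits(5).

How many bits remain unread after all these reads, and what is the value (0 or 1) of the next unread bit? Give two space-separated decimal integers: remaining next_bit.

Answer: 30 1

Derivation:
Read 1: bits[0:9] width=9 -> value=360 (bin 101101000); offset now 9 = byte 1 bit 1; 39 bits remain
Read 2: bits[9:13] width=4 -> value=13 (bin 1101); offset now 13 = byte 1 bit 5; 35 bits remain
Read 3: bits[13:18] width=5 -> value=27 (bin 11011); offset now 18 = byte 2 bit 2; 30 bits remain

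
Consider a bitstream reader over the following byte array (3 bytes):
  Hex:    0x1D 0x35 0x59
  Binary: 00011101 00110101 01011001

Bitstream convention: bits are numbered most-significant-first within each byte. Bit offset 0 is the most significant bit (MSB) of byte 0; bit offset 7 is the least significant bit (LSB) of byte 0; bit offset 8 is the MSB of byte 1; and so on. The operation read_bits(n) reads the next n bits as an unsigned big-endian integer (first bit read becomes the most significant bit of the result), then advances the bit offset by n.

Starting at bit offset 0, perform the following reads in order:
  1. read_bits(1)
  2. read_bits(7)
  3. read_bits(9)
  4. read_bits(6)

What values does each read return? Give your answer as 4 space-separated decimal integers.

Read 1: bits[0:1] width=1 -> value=0 (bin 0); offset now 1 = byte 0 bit 1; 23 bits remain
Read 2: bits[1:8] width=7 -> value=29 (bin 0011101); offset now 8 = byte 1 bit 0; 16 bits remain
Read 3: bits[8:17] width=9 -> value=106 (bin 001101010); offset now 17 = byte 2 bit 1; 7 bits remain
Read 4: bits[17:23] width=6 -> value=44 (bin 101100); offset now 23 = byte 2 bit 7; 1 bits remain

Answer: 0 29 106 44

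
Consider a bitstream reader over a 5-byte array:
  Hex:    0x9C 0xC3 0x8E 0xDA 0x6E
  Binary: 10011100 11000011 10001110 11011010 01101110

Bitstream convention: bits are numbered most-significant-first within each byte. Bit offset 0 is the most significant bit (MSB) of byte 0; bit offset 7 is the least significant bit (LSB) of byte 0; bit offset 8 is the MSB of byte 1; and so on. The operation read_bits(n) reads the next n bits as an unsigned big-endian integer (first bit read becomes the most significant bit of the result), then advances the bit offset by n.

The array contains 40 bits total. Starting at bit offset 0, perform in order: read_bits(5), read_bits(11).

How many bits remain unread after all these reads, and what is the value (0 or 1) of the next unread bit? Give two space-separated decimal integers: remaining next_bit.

Answer: 24 1

Derivation:
Read 1: bits[0:5] width=5 -> value=19 (bin 10011); offset now 5 = byte 0 bit 5; 35 bits remain
Read 2: bits[5:16] width=11 -> value=1219 (bin 10011000011); offset now 16 = byte 2 bit 0; 24 bits remain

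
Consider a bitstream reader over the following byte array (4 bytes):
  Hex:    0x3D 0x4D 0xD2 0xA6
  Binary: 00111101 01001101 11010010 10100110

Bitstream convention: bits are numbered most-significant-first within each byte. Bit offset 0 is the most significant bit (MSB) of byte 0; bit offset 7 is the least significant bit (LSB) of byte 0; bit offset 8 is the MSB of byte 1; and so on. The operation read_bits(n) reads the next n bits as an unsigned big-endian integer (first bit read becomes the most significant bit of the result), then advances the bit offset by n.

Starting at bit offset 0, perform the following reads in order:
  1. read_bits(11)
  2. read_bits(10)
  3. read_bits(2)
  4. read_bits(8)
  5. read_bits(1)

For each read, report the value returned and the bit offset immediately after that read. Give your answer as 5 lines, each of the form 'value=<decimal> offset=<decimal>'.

Read 1: bits[0:11] width=11 -> value=490 (bin 00111101010); offset now 11 = byte 1 bit 3; 21 bits remain
Read 2: bits[11:21] width=10 -> value=442 (bin 0110111010); offset now 21 = byte 2 bit 5; 11 bits remain
Read 3: bits[21:23] width=2 -> value=1 (bin 01); offset now 23 = byte 2 bit 7; 9 bits remain
Read 4: bits[23:31] width=8 -> value=83 (bin 01010011); offset now 31 = byte 3 bit 7; 1 bits remain
Read 5: bits[31:32] width=1 -> value=0 (bin 0); offset now 32 = byte 4 bit 0; 0 bits remain

Answer: value=490 offset=11
value=442 offset=21
value=1 offset=23
value=83 offset=31
value=0 offset=32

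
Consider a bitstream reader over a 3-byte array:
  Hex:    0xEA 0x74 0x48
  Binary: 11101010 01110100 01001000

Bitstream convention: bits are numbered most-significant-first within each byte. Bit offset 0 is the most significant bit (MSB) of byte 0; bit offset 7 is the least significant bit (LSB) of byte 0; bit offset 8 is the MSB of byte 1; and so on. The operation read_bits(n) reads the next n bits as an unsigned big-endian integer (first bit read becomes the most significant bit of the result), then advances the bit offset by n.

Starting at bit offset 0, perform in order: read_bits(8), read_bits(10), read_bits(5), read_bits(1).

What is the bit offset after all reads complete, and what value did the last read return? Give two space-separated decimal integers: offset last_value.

Read 1: bits[0:8] width=8 -> value=234 (bin 11101010); offset now 8 = byte 1 bit 0; 16 bits remain
Read 2: bits[8:18] width=10 -> value=465 (bin 0111010001); offset now 18 = byte 2 bit 2; 6 bits remain
Read 3: bits[18:23] width=5 -> value=4 (bin 00100); offset now 23 = byte 2 bit 7; 1 bits remain
Read 4: bits[23:24] width=1 -> value=0 (bin 0); offset now 24 = byte 3 bit 0; 0 bits remain

Answer: 24 0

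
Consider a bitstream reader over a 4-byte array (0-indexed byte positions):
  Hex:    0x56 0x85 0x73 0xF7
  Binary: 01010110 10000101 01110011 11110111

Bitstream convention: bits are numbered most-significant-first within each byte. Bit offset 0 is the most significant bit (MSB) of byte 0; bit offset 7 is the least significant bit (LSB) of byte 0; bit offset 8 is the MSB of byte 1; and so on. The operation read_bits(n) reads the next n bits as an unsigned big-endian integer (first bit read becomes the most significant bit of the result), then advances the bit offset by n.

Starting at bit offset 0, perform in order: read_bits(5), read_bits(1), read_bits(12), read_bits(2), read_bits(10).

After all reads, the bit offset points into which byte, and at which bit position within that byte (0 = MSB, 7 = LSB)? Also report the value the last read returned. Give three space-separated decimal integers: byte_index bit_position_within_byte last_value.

Read 1: bits[0:5] width=5 -> value=10 (bin 01010); offset now 5 = byte 0 bit 5; 27 bits remain
Read 2: bits[5:6] width=1 -> value=1 (bin 1); offset now 6 = byte 0 bit 6; 26 bits remain
Read 3: bits[6:18] width=12 -> value=2581 (bin 101000010101); offset now 18 = byte 2 bit 2; 14 bits remain
Read 4: bits[18:20] width=2 -> value=3 (bin 11); offset now 20 = byte 2 bit 4; 12 bits remain
Read 5: bits[20:30] width=10 -> value=253 (bin 0011111101); offset now 30 = byte 3 bit 6; 2 bits remain

Answer: 3 6 253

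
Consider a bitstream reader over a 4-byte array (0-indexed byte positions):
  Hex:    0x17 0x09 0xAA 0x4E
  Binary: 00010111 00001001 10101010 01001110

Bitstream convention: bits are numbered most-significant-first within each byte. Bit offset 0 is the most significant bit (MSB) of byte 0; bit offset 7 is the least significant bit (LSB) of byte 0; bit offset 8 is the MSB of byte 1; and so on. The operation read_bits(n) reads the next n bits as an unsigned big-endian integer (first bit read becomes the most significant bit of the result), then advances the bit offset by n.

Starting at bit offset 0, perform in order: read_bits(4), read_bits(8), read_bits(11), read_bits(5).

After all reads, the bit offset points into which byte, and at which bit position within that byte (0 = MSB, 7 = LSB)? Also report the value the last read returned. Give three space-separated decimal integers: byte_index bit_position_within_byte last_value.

Read 1: bits[0:4] width=4 -> value=1 (bin 0001); offset now 4 = byte 0 bit 4; 28 bits remain
Read 2: bits[4:12] width=8 -> value=112 (bin 01110000); offset now 12 = byte 1 bit 4; 20 bits remain
Read 3: bits[12:23] width=11 -> value=1237 (bin 10011010101); offset now 23 = byte 2 bit 7; 9 bits remain
Read 4: bits[23:28] width=5 -> value=4 (bin 00100); offset now 28 = byte 3 bit 4; 4 bits remain

Answer: 3 4 4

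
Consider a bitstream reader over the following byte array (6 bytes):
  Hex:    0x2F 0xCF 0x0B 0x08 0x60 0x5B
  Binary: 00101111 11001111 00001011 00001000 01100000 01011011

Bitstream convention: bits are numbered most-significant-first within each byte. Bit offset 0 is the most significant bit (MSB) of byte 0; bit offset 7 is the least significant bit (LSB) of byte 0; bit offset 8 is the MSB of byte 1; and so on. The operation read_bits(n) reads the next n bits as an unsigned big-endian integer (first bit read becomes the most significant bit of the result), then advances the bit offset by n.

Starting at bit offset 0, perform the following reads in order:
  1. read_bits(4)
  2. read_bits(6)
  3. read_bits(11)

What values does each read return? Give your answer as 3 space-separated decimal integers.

Read 1: bits[0:4] width=4 -> value=2 (bin 0010); offset now 4 = byte 0 bit 4; 44 bits remain
Read 2: bits[4:10] width=6 -> value=63 (bin 111111); offset now 10 = byte 1 bit 2; 38 bits remain
Read 3: bits[10:21] width=11 -> value=481 (bin 00111100001); offset now 21 = byte 2 bit 5; 27 bits remain

Answer: 2 63 481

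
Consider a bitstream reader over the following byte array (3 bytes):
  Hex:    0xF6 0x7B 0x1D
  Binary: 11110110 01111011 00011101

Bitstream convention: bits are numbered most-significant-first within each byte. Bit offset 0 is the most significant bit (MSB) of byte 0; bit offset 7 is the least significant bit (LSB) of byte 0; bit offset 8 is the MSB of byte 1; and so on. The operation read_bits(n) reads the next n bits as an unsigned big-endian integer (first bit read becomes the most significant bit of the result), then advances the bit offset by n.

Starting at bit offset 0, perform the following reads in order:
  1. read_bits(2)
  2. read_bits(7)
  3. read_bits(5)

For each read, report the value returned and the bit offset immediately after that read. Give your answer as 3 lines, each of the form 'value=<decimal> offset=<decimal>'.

Answer: value=3 offset=2
value=108 offset=9
value=30 offset=14

Derivation:
Read 1: bits[0:2] width=2 -> value=3 (bin 11); offset now 2 = byte 0 bit 2; 22 bits remain
Read 2: bits[2:9] width=7 -> value=108 (bin 1101100); offset now 9 = byte 1 bit 1; 15 bits remain
Read 3: bits[9:14] width=5 -> value=30 (bin 11110); offset now 14 = byte 1 bit 6; 10 bits remain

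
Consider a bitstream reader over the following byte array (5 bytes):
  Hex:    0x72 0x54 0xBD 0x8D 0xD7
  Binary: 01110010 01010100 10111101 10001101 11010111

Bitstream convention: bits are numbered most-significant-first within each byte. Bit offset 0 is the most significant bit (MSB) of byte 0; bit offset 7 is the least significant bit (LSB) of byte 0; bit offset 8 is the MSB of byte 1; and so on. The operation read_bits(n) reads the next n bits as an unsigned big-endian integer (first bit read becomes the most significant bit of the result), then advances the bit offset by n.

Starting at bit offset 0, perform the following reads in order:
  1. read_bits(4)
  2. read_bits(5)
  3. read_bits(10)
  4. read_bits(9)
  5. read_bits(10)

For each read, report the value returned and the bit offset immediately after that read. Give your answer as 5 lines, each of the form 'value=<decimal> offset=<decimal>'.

Read 1: bits[0:4] width=4 -> value=7 (bin 0111); offset now 4 = byte 0 bit 4; 36 bits remain
Read 2: bits[4:9] width=5 -> value=4 (bin 00100); offset now 9 = byte 1 bit 1; 31 bits remain
Read 3: bits[9:19] width=10 -> value=677 (bin 1010100101); offset now 19 = byte 2 bit 3; 21 bits remain
Read 4: bits[19:28] width=9 -> value=472 (bin 111011000); offset now 28 = byte 3 bit 4; 12 bits remain
Read 5: bits[28:38] width=10 -> value=885 (bin 1101110101); offset now 38 = byte 4 bit 6; 2 bits remain

Answer: value=7 offset=4
value=4 offset=9
value=677 offset=19
value=472 offset=28
value=885 offset=38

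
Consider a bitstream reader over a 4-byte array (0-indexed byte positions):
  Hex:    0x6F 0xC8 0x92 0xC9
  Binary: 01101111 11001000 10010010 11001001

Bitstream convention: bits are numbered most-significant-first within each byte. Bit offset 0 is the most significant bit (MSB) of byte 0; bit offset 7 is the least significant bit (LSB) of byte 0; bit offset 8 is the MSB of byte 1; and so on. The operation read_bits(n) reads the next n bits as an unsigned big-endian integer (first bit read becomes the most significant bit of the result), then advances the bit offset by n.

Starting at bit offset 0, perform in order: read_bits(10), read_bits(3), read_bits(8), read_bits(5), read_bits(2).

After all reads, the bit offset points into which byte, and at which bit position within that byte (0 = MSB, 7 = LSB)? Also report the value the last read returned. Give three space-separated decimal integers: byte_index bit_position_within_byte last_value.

Read 1: bits[0:10] width=10 -> value=447 (bin 0110111111); offset now 10 = byte 1 bit 2; 22 bits remain
Read 2: bits[10:13] width=3 -> value=1 (bin 001); offset now 13 = byte 1 bit 5; 19 bits remain
Read 3: bits[13:21] width=8 -> value=18 (bin 00010010); offset now 21 = byte 2 bit 5; 11 bits remain
Read 4: bits[21:26] width=5 -> value=11 (bin 01011); offset now 26 = byte 3 bit 2; 6 bits remain
Read 5: bits[26:28] width=2 -> value=0 (bin 00); offset now 28 = byte 3 bit 4; 4 bits remain

Answer: 3 4 0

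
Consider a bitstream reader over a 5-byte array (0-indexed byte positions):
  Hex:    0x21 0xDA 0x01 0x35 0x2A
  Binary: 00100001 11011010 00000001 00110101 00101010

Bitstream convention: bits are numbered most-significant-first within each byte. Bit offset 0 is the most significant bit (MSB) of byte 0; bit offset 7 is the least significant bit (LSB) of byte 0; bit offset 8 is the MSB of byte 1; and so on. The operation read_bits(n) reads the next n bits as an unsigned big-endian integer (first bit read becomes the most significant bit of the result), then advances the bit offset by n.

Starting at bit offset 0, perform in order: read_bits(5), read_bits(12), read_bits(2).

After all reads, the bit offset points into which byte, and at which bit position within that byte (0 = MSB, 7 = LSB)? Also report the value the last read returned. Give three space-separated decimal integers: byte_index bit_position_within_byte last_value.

Answer: 2 3 0

Derivation:
Read 1: bits[0:5] width=5 -> value=4 (bin 00100); offset now 5 = byte 0 bit 5; 35 bits remain
Read 2: bits[5:17] width=12 -> value=948 (bin 001110110100); offset now 17 = byte 2 bit 1; 23 bits remain
Read 3: bits[17:19] width=2 -> value=0 (bin 00); offset now 19 = byte 2 bit 3; 21 bits remain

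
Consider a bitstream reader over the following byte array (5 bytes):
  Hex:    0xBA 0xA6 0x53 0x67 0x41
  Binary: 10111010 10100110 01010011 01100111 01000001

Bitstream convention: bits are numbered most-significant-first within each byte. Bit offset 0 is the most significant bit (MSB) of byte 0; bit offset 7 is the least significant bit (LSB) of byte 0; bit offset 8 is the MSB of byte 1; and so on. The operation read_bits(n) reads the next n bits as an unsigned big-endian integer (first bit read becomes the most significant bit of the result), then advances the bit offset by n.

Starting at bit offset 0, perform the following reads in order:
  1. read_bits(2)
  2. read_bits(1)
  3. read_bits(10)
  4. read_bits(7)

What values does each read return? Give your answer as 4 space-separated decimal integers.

Answer: 2 1 852 101

Derivation:
Read 1: bits[0:2] width=2 -> value=2 (bin 10); offset now 2 = byte 0 bit 2; 38 bits remain
Read 2: bits[2:3] width=1 -> value=1 (bin 1); offset now 3 = byte 0 bit 3; 37 bits remain
Read 3: bits[3:13] width=10 -> value=852 (bin 1101010100); offset now 13 = byte 1 bit 5; 27 bits remain
Read 4: bits[13:20] width=7 -> value=101 (bin 1100101); offset now 20 = byte 2 bit 4; 20 bits remain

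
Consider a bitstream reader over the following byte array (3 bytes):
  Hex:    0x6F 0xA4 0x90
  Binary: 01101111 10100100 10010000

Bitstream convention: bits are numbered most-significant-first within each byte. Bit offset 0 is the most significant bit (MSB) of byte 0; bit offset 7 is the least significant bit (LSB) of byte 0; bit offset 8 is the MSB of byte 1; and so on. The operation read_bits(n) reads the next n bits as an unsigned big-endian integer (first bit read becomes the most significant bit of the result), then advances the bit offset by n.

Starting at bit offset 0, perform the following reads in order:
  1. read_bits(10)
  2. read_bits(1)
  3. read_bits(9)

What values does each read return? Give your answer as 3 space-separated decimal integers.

Read 1: bits[0:10] width=10 -> value=446 (bin 0110111110); offset now 10 = byte 1 bit 2; 14 bits remain
Read 2: bits[10:11] width=1 -> value=1 (bin 1); offset now 11 = byte 1 bit 3; 13 bits remain
Read 3: bits[11:20] width=9 -> value=73 (bin 001001001); offset now 20 = byte 2 bit 4; 4 bits remain

Answer: 446 1 73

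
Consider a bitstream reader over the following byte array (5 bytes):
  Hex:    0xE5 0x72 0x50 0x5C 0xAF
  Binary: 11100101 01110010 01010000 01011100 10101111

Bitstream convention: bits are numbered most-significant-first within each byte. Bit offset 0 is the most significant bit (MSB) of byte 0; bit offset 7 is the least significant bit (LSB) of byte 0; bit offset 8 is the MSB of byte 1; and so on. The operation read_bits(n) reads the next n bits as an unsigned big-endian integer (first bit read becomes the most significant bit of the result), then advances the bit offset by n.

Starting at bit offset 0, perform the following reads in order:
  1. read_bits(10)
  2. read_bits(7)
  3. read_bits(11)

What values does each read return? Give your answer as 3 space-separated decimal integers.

Read 1: bits[0:10] width=10 -> value=917 (bin 1110010101); offset now 10 = byte 1 bit 2; 30 bits remain
Read 2: bits[10:17] width=7 -> value=100 (bin 1100100); offset now 17 = byte 2 bit 1; 23 bits remain
Read 3: bits[17:28] width=11 -> value=1285 (bin 10100000101); offset now 28 = byte 3 bit 4; 12 bits remain

Answer: 917 100 1285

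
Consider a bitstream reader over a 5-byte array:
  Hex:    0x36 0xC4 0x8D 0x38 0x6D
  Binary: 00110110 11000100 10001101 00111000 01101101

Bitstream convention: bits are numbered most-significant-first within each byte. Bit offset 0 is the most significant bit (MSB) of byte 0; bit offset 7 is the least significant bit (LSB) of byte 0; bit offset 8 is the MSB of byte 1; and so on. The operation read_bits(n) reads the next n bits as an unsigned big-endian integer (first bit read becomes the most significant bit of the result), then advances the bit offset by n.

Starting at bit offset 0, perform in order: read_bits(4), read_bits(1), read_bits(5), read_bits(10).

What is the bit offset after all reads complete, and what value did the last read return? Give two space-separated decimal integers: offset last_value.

Answer: 20 72

Derivation:
Read 1: bits[0:4] width=4 -> value=3 (bin 0011); offset now 4 = byte 0 bit 4; 36 bits remain
Read 2: bits[4:5] width=1 -> value=0 (bin 0); offset now 5 = byte 0 bit 5; 35 bits remain
Read 3: bits[5:10] width=5 -> value=27 (bin 11011); offset now 10 = byte 1 bit 2; 30 bits remain
Read 4: bits[10:20] width=10 -> value=72 (bin 0001001000); offset now 20 = byte 2 bit 4; 20 bits remain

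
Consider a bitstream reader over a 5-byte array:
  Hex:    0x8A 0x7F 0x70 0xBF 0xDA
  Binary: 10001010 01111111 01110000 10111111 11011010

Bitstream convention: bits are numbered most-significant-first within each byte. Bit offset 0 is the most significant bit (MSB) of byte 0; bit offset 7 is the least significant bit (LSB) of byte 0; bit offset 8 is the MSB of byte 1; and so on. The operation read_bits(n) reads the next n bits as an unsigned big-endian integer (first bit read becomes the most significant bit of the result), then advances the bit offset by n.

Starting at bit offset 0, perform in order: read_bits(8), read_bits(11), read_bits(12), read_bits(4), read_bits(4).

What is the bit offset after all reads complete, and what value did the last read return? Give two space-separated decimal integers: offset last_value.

Read 1: bits[0:8] width=8 -> value=138 (bin 10001010); offset now 8 = byte 1 bit 0; 32 bits remain
Read 2: bits[8:19] width=11 -> value=1019 (bin 01111111011); offset now 19 = byte 2 bit 3; 21 bits remain
Read 3: bits[19:31] width=12 -> value=2143 (bin 100001011111); offset now 31 = byte 3 bit 7; 9 bits remain
Read 4: bits[31:35] width=4 -> value=14 (bin 1110); offset now 35 = byte 4 bit 3; 5 bits remain
Read 5: bits[35:39] width=4 -> value=13 (bin 1101); offset now 39 = byte 4 bit 7; 1 bits remain

Answer: 39 13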